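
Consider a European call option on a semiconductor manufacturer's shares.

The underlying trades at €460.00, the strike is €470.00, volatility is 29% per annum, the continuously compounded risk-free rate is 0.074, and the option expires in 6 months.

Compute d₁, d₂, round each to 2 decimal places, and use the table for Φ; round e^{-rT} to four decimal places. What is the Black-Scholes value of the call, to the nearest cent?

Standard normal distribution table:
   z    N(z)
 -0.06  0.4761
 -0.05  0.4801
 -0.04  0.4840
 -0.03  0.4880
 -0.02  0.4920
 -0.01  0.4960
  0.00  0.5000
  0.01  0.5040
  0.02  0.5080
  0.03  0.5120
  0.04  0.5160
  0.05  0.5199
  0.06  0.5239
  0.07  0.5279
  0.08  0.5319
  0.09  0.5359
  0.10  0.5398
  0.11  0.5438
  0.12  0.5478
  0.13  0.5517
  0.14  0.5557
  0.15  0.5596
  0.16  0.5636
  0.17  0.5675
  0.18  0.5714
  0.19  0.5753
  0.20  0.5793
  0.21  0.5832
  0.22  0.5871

€41.81

σ√T = 0.29·√0.5 = 0.2051
d₁ = [ln(460/470) + (0.074 + ½·0.29²)·0.5] / (σ√T) = (-0.0215 + 0.0580) / 0.2051 = 0.1781 ≈ 0.18
d₂ = 0.1781 − 0.2051 = -0.0270 ≈ -0.03
e^(−rT) = e^(−0.074·0.5) = 0.9637
N(d₁) = N(0.18) = 0.5714;  N(d₂) = N(-0.03) = 0.4880
C = 460·0.5714 − 470·0.9637·0.4880 = 262.8440 − 221.0342 = 41.8098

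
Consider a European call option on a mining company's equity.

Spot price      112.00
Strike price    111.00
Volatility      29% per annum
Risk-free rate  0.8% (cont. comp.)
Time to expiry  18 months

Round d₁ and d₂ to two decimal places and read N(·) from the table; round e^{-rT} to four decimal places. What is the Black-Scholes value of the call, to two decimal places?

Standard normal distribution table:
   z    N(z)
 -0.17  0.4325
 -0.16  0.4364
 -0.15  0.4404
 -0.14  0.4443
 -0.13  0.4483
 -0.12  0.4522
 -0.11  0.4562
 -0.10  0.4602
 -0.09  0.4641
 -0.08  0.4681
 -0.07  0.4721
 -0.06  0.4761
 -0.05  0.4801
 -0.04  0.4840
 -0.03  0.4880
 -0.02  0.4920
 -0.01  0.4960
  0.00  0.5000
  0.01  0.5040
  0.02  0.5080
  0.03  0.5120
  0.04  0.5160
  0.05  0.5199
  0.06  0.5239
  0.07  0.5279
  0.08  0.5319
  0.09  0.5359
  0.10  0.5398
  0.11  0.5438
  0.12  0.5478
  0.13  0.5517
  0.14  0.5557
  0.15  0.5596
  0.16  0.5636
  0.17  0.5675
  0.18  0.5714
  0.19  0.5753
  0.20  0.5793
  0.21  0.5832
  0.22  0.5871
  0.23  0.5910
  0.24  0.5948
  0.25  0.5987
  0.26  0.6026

17.02

σ√T = 0.29 × 1.2247 = 0.3552
d₁ = [ln(112/111) + (0.008 + 0.29²/2)·1.5] / 0.3552 = [0.0090 + 0.0751] / 0.3552 = 0.2366 → 0.24
d₂ = d₁ − σ√T = 0.2366 − 0.3552 = -0.1186 → -0.12
exp(−rT) = exp(−0.008·1.5) = 0.9881
C = 112·N(0.24) − 111·0.9881·N(-0.12) = 112·0.5948 − 111·0.9881·0.4522 = 66.6176 − 49.5969 = 17.0207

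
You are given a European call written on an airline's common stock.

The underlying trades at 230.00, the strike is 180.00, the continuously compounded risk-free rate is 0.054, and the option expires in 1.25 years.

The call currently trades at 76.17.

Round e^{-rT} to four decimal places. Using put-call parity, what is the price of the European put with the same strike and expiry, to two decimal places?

e^(−rT) = e^(−0.054·1.25) = 0.9347
Put-call parity: C − P = S − K·e^(−rT) = 230 − 180·0.9347 = 230 − 168.2460 = 61.7540
P = C − (C − P) = 76.17 − (61.7540) = 14.4160

14.42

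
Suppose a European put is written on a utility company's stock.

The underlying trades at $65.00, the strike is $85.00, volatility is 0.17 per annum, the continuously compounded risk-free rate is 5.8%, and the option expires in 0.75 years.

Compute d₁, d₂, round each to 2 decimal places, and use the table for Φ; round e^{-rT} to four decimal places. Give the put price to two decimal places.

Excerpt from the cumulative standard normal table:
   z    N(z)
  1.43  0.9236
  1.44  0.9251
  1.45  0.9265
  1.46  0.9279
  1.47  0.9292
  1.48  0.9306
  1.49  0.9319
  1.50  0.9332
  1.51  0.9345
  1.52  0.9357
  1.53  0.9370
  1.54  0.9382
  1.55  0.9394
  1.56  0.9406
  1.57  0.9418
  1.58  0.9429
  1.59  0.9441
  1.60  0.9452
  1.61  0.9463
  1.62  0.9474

σ√T = 0.17 × 0.8660 = 0.1472
d₁ = [ln(65/85) + (0.058 + 0.17²/2)·0.75] / 0.1472 = [-0.2683 + 0.0543] / 0.1472 = -1.4531 ≈ -1.45
d₂ = d₁ − σ√T = -1.4531 − 0.1472 = -1.6003 ≈ -1.60
e^(−rT) = e^(−0.058·0.75) = 0.9574
P = 85·0.9574·N(1.60) − 65·N(1.45) = 85·0.9574·0.9452 − 65·0.9265 = 76.9194 − 60.2225 = 16.6969

$16.70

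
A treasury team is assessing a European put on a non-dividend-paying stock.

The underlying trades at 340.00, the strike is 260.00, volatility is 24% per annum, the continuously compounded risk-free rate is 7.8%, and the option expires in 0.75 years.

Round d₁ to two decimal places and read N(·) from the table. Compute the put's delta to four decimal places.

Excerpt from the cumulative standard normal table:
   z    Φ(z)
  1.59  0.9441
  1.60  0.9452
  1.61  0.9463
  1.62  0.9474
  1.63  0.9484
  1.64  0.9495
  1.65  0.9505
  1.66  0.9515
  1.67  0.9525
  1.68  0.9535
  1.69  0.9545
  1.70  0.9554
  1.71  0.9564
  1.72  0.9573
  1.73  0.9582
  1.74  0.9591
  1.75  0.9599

σ√T = 0.24·√0.75 = 0.2078
ln(S/K) + (r + σ²/2)T = ln(340/260) + (0.078 + 0.24²/2)·0.75 = 0.2683 + 0.0801 = 0.3484
d₁ = 0.3484 / 0.2078 = 1.6761 which rounds to 1.68
N(d₁) = N(1.68) = 0.9535
Δ_put = N(d₁) − 1 = 0.9535 − 1 = -0.0465

-0.0465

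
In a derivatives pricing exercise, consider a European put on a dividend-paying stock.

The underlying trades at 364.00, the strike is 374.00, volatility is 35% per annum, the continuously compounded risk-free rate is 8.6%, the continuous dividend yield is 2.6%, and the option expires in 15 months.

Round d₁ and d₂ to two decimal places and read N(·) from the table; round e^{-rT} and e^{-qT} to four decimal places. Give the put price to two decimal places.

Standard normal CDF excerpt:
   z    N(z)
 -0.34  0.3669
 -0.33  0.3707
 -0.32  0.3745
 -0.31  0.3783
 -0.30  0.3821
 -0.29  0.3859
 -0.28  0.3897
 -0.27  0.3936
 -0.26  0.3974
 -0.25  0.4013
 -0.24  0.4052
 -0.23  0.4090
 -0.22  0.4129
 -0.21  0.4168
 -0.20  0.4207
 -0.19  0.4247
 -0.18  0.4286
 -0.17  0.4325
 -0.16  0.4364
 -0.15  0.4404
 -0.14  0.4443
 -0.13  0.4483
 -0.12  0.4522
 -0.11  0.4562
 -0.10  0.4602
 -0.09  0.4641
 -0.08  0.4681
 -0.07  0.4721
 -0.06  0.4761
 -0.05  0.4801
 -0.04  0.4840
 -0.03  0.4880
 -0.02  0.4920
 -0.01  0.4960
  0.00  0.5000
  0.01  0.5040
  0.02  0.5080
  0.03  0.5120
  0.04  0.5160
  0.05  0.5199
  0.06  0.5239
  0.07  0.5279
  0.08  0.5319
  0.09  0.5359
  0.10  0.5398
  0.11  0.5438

45.36

T = 1.25;  σ√T = 0.3913
ln(S/K) + (r − q + σ²/2)T = ln(364/374) + (0.086 − 0.026 + 0.35²/2)·1.25 = -0.0271 + 0.1516 = 0.1245
d₁ = 0.1245 / 0.3913 = 0.3181 → 0.32
d₂ = d₁ − σ√T = 0.3181 − 0.3913 = -0.0733 → -0.07
e^(−qT) = e^(−0.026·1.25) = 0.9680;  e^(−rT) = e^(−0.086·1.25) = 0.8981
N(−d₂) = N(0.07) = 0.5279;  N(−d₁) = N(-0.32) = 0.3745
P = 374·0.8981·0.5279 − 364·0.9680·0.3745 = 177.3160 − 131.9558 = 45.3602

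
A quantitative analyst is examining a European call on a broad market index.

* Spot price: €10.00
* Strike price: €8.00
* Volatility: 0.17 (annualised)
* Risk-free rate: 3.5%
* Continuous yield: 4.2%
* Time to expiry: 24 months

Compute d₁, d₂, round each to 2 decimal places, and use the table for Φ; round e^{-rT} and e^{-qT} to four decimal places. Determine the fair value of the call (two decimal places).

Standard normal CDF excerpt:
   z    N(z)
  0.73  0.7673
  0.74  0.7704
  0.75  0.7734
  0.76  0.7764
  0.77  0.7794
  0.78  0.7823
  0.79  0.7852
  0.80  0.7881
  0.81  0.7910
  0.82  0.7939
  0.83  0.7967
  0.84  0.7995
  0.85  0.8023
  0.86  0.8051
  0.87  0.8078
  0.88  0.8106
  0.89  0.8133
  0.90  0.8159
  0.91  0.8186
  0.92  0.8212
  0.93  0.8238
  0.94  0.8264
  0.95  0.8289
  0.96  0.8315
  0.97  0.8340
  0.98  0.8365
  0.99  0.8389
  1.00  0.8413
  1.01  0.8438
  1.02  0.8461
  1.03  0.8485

σ√T = 0.17 × 1.4142 = 0.2404
d₁ = [ln(10/8) + (0.035 − 0.042 + ½·0.17²)·2] / (σ√T) = (0.2231 + 0.0149) / 0.2404 = 0.9901 ⇒ 0.99
d₂ = 0.9901 − 0.2404 = 0.7497 ⇒ 0.75
e^(−qT) = e^(−0.042·2) = 0.9194;  e^(−rT) = e^(−0.035·2) = 0.9324
N(d₁) = N(0.99) = 0.8389;  N(d₂) = N(0.75) = 0.7734
C = 10·0.9194·0.8389 − 8·0.9324·0.7734 = 7.7128 − 5.7689 = 1.9439

€1.94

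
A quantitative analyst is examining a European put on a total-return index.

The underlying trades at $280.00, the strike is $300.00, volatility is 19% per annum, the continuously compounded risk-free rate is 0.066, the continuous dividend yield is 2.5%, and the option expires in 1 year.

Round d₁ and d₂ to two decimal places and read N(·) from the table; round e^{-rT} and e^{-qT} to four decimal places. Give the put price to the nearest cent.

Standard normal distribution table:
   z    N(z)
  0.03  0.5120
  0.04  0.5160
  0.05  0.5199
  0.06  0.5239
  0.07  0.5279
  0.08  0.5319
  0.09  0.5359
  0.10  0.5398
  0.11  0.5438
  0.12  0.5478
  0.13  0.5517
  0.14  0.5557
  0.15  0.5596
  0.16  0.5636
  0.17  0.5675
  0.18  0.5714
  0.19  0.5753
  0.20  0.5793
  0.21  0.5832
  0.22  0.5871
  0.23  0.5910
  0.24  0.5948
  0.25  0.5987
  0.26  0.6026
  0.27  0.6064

$25.06

T = 1;  σ√T = 0.1900
d₁ = [ln(280/300) + (0.066 − 0.025 + 0.19²/2)·1] / 0.1900 = [-0.0690 + 0.0591] / 0.1900 = -0.0523 → -0.05
d₂ = d₁ − σ√T = -0.0523 − 0.1900 = -0.2423 → -0.24
e^(−qT) = e^(−0.025·1) = 0.9753;  e^(−rT) = e^(−0.066·1) = 0.9361
P = 300·0.9361·N(0.24) − 280·0.9753·N(0.05) = 300·0.9361·0.5948 − 280·0.9753·0.5199 = 167.0377 − 141.9764 = 25.0613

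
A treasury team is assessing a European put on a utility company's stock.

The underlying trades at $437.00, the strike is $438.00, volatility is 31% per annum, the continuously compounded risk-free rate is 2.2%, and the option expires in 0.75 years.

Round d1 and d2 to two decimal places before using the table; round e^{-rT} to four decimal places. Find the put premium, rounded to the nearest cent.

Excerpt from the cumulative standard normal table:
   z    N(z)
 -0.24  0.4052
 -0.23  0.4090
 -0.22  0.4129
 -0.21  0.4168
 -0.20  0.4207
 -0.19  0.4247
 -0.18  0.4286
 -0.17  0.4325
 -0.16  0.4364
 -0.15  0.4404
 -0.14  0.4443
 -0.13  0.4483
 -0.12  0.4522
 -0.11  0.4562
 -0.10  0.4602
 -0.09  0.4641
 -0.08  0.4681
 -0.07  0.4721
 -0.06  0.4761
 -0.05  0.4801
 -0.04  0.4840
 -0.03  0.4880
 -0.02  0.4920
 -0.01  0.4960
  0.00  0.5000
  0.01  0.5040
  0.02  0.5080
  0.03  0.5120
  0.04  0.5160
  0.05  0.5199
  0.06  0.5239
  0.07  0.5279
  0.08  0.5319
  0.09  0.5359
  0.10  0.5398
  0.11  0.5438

σ√T = 0.31·√0.75 = 0.2685
d₁ = [ln(437/438) + (0.022 + 0.31²/2)·0.75] / 0.2685 = [-0.0023 + 0.0525] / 0.2685 = 0.1872 ≈ 0.19
d₂ = d₁ − σ√T = 0.1872 − 0.2685 = -0.0813 ≈ -0.08
exp(−rT) = exp(−0.022·0.75) = 0.9836
N(−d₂) = N(0.08) = 0.5319;  N(−d₁) = N(-0.19) = 0.4247
P = 438·0.9836·0.5319 − 437·0.4247 = 229.1515 − 185.5939 = 43.5576

$43.56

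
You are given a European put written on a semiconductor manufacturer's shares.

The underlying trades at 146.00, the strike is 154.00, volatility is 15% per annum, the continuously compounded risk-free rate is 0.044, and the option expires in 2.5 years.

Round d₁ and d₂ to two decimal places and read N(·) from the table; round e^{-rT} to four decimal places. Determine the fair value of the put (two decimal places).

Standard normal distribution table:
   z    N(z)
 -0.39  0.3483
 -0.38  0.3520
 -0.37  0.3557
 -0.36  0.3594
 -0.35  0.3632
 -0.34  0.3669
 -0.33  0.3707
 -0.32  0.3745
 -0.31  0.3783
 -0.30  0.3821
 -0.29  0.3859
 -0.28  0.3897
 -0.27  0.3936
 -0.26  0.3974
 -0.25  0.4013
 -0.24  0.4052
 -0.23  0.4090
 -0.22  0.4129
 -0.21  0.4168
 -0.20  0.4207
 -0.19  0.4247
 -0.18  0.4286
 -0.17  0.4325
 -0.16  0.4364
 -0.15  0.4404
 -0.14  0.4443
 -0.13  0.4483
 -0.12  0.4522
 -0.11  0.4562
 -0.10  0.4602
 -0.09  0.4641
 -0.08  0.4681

9.91

σ√T = 0.15 × 1.5811 = 0.2372
d₁ = [ln(146/154) + (0.044 + 0.15²/2)·2.5] / 0.2372 = [-0.0533 + 0.1381] / 0.2372 = 0.3575 ⇒ 0.36
d₂ = d₁ − σ√T = 0.3575 − 0.2372 = 0.1203 ⇒ 0.12
exp(−rT) = exp(−0.044·2.5) = 0.8958
P = 154·0.8958·N(-0.12) − 146·N(-0.36) = 154·0.8958·0.4522 − 146·0.3594 = 62.3824 − 52.4724 = 9.9100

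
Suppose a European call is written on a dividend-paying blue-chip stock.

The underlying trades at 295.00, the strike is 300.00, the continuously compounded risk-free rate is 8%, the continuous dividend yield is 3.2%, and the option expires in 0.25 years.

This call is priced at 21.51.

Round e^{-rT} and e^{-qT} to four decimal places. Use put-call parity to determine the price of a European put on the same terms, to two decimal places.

e^(−qT) = e^(−0.032·0.25) = 0.9920;  e^(−rT) = e^(−0.08·0.25) = 0.9802
Put-call parity: C − P = S·e^(−qT) − K·e^(−rT) = 295·0.9920 − 300·0.9802 = 292.6400 − 294.0600 = -1.4200
P = C − (C − P) = 21.51 − (-1.4200) = 22.9300

22.93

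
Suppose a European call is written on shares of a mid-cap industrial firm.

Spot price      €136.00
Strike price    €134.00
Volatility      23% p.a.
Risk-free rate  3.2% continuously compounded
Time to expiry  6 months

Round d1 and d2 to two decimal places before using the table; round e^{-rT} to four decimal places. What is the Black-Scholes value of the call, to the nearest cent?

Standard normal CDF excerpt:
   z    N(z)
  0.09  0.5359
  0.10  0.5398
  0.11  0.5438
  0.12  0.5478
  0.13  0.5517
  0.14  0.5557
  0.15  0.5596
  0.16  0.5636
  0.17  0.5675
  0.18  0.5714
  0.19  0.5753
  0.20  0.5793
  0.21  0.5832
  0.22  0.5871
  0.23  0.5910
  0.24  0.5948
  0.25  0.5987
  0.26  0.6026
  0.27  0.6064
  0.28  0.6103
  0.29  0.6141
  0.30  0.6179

€10.76

σ√T = 0.23 × 0.7071 = 0.1626
d₁ = [ln(136/134) + (0.032 + 0.23²/2)·0.5] / 0.1626 = [0.0148 + 0.0292] / 0.1626 = 0.2708 which rounds to 0.27
d₂ = d₁ − σ√T = 0.2708 − 0.1626 = 0.1082 which rounds to 0.11
exp(−rT) = exp(−0.032·0.5) = 0.9841
N(d₁) = N(0.27) = 0.6064;  N(d₂) = N(0.11) = 0.5438
C = 136·0.6064 − 134·0.9841·0.5438 = 82.4704 − 71.7106 = 10.7598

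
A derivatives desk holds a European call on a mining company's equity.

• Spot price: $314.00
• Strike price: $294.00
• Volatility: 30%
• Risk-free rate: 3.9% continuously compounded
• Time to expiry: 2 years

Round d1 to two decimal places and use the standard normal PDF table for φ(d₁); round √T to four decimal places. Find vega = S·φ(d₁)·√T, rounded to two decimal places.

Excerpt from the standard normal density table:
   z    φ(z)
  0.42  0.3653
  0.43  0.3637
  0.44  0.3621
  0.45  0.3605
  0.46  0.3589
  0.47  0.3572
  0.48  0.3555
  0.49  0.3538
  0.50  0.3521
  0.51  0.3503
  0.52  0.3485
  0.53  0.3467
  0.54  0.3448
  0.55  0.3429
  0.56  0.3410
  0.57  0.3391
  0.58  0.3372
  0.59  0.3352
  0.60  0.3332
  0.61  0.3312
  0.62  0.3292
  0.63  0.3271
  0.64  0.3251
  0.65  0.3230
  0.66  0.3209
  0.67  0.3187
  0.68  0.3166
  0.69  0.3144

σ√T = 0.3·√2 = 0.4243
d₁ = [ln(314/294) + (0.039 + 0.3²/2)·2] / 0.4243 = [0.0658 + 0.1680] / 0.4243 = 0.5511 which rounds to 0.55
√T = √2 = 1.4142
φ(d₁) = φ(0.55) = 0.3429
vega = S·φ(d₁)·√T = 314·0.3429·1.4142 = 152.2678

152.27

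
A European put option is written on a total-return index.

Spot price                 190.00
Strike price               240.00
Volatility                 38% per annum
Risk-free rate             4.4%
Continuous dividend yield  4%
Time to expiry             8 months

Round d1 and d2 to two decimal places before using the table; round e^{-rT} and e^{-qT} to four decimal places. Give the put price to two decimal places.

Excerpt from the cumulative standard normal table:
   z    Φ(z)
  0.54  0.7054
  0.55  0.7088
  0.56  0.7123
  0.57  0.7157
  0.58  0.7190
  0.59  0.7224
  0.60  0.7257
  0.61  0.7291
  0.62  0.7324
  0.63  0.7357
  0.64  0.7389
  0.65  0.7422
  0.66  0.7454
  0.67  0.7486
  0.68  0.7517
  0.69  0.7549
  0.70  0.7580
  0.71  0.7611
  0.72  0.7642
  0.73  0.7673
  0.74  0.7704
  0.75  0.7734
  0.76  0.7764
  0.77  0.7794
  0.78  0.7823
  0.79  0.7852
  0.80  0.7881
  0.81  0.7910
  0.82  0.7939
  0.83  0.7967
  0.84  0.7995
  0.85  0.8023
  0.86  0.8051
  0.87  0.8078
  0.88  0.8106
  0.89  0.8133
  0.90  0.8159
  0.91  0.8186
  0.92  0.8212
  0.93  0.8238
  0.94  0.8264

56.51

σ√T = 0.38 × 0.8165 = 0.3103
d₁ = [ln(190/240) + (0.044 − 0.04 + 0.38²/2)·0.6667] / 0.3103 = [-0.2336 + 0.0508] / 0.3103 = -0.5892 ⇒ -0.59
d₂ = d₁ − σ√T = -0.5892 − 0.3103 = -0.8995 ⇒ -0.90
exp(−qT) = exp(−0.04·0.6667) = 0.9737;  exp(−rT) = exp(−0.044·0.6667) = 0.9711
N(−d₂) = N(0.90) = 0.8159;  N(−d₁) = N(0.59) = 0.7224
P = 240·0.9711·0.8159 − 190·0.9737·0.7224 = 190.1569 − 133.6462 = 56.5108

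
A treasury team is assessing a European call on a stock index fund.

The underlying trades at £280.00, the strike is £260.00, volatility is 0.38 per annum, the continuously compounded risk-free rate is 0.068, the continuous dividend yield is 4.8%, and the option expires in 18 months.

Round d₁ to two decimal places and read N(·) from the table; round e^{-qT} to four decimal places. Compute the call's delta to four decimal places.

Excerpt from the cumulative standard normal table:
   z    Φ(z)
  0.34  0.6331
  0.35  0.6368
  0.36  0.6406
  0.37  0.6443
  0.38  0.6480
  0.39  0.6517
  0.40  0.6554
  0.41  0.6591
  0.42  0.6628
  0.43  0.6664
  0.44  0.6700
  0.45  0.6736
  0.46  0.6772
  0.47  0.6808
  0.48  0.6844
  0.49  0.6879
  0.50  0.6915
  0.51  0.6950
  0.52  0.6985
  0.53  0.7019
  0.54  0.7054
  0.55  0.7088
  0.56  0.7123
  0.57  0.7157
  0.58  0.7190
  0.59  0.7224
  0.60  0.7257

T = 1.5;  σ√T = 0.4654
d₁ = [ln(280/260) + (0.068 − 0.048 + 0.38²/2)·1.5] / 0.4654 = [0.0741 + 0.1383] / 0.4654 = 0.4564 → 0.46
N(d₁) = N(0.46) = 0.6772
Δ_call = exp(−qT)·N(d₁) = 0.9305·0.6772 = 0.6301

0.6301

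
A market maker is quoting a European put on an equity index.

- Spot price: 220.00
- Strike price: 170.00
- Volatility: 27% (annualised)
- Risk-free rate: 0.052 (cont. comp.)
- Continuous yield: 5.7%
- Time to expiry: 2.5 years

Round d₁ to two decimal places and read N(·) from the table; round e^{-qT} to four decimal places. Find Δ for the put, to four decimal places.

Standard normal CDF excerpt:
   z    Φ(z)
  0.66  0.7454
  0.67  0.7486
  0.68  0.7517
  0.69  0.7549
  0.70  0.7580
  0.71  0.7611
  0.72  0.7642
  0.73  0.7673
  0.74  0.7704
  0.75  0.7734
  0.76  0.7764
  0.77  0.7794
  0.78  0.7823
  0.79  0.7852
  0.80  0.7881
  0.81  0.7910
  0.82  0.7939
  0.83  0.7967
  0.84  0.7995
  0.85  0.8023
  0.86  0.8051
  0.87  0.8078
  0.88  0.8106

-0.1863

σ√T = 0.27·√2.5 = 0.4269
ln(S/K) + (r − q + σ²/2)T = ln(220/170) + (0.052 − 0.057 + 0.27²/2)·2.5 = 0.2578 + 0.0786 = 0.3365
d₁ = 0.3365 / 0.4269 = 0.7881 which rounds to 0.79
N(d₁) = N(0.79) = 0.7852
Δ_put = e^(−qT)·(N(d₁) − 1) = 0.8672·(0.7852 − 1) = -0.1863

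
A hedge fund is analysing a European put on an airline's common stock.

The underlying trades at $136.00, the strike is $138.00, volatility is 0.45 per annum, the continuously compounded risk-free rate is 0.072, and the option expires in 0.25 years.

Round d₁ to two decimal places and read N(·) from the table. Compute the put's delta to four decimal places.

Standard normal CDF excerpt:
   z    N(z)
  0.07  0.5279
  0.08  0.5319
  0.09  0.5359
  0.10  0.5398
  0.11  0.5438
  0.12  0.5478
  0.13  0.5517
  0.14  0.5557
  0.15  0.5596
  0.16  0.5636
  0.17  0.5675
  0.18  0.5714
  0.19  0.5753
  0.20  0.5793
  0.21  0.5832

σ√T = 0.45 × 0.5000 = 0.2250
d₁ = [ln(136/138) + (0.072 + 0.45²/2)·0.25] / 0.2250 = [-0.0146 + 0.0433] / 0.2250 = 0.1276 ≈ 0.13
N(d₁) = N(0.13) = 0.5517
Δ_put = N(d₁) − 1 = 0.5517 − 1 = -0.4483

-0.4483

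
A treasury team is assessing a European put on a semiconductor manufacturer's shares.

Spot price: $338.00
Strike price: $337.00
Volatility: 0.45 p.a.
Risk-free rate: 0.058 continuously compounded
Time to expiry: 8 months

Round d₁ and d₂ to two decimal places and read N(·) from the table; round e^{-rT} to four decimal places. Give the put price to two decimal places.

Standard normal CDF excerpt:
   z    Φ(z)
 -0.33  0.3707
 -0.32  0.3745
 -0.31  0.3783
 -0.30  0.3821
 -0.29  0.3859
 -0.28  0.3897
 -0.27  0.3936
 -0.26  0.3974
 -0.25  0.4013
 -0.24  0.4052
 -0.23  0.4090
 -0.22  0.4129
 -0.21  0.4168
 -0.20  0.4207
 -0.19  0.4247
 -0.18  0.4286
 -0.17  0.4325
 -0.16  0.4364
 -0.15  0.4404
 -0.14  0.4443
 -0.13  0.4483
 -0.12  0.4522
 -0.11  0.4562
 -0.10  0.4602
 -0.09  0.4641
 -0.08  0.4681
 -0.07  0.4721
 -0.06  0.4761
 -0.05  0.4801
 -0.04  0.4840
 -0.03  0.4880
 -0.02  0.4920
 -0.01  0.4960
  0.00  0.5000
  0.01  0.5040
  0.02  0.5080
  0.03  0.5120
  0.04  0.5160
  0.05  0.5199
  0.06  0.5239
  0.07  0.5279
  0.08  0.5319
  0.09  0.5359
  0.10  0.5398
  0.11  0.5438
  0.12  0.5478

T = 0.6667;  σ√T = 0.3674
d₁ = [ln(338/337) + (0.058 + 0.45²/2)·0.6667] / 0.3674 = [0.0030 + 0.1062] / 0.3674 = 0.2970 ≈ 0.30
d₂ = d₁ − σ√T = 0.2970 − 0.3674 = -0.0704 ≈ -0.07
e^(−rT) = e^(−0.058·0.6667) = 0.9621
P = 337·0.9621·N(0.07) − 338·N(-0.30) = 337·0.9621·0.5279 − 338·0.3821 = 171.1598 − 129.1498 = 42.0100

$42.01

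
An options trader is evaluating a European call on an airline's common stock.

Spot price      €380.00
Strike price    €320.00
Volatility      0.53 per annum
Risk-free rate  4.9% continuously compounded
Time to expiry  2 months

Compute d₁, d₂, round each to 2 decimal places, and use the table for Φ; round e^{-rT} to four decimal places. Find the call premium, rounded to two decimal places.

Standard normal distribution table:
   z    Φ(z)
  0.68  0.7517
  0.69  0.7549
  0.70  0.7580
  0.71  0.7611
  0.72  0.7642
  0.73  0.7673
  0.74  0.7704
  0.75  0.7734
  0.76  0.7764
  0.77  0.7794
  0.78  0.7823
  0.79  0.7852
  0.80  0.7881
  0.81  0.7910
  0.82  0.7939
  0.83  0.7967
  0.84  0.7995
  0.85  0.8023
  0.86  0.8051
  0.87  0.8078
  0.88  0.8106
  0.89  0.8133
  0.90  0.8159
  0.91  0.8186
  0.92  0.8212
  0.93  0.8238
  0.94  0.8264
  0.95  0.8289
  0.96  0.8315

€71.47

T = 0.1667;  σ√T = 0.2164
d₁ = [ln(380/320) + (0.049 + 0.53²/2)·0.1667] / 0.2164 = [0.1719 + 0.0316] / 0.2164 = 0.9402 ⇒ 0.94
d₂ = d₁ − σ√T = 0.9402 − 0.2164 = 0.7238 ⇒ 0.72
exp(−rT) = exp(−0.049·0.1667) = 0.9919
N(d₁) = N(0.94) = 0.8264;  N(d₂) = N(0.72) = 0.7642
C = 380·0.8264 − 320·0.9919·0.7642 = 314.0320 − 242.5632 = 71.4688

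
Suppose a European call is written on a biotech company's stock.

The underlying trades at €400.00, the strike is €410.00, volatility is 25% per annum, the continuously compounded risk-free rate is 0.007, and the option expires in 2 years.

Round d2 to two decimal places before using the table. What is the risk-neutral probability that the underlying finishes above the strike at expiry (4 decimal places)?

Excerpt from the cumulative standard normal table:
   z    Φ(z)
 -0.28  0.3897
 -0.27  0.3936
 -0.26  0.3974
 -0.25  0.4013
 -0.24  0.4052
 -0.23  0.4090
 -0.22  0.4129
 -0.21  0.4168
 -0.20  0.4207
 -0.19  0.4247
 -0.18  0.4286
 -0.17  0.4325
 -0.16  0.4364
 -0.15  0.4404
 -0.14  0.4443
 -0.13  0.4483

T = 2;  σ√T = 0.3536
d₁ = [ln(400/410) + (0.007 + ½·0.25²)·2] / (σ√T) = (-0.0247 + 0.0765) / 0.3536 = 0.1465 which rounds to 0.15
d₂ = 0.1465 − 0.3536 = -0.2070 which rounds to -0.21
Pr(exercise) under Q = N(d₂) = 0.4168

0.4168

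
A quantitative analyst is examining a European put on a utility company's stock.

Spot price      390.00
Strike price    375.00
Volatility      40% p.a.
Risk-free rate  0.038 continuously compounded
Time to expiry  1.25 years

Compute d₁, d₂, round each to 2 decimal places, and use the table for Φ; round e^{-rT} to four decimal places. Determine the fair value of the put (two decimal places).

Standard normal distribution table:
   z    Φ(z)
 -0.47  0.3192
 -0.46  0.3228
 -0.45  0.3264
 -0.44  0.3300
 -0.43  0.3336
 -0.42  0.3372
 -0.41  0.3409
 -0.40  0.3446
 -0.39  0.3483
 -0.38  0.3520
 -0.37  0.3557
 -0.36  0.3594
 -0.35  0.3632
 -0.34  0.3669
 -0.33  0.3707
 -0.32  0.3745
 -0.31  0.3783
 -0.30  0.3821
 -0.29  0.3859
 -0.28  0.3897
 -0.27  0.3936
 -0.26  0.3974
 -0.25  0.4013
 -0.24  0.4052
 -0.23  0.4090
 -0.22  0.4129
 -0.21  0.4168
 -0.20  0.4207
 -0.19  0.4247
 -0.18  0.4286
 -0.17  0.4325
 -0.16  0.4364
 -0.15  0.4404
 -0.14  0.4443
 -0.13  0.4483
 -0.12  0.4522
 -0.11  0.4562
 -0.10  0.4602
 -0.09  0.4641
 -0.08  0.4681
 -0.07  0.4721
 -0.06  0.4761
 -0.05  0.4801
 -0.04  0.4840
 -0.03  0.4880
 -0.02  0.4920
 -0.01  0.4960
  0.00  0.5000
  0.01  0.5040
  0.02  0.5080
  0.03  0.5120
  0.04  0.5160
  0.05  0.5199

σ√T = 0.4·√1.25 = 0.4472
d₁ = [ln(390/375) + (0.038 + 0.4²/2)·1.25] / 0.4472 = [0.0392 + 0.1475] / 0.4472 = 0.4175 → 0.42
d₂ = d₁ − σ√T = 0.4175 − 0.4472 = -0.0297 → -0.03
exp(−rT) = exp(−0.038·1.25) = 0.9536
N(−d₂) = N(0.03) = 0.5120;  N(−d₁) = N(-0.42) = 0.3372
P = 375·0.9536·0.5120 − 390·0.3372 = 183.0912 − 131.5080 = 51.5832

51.58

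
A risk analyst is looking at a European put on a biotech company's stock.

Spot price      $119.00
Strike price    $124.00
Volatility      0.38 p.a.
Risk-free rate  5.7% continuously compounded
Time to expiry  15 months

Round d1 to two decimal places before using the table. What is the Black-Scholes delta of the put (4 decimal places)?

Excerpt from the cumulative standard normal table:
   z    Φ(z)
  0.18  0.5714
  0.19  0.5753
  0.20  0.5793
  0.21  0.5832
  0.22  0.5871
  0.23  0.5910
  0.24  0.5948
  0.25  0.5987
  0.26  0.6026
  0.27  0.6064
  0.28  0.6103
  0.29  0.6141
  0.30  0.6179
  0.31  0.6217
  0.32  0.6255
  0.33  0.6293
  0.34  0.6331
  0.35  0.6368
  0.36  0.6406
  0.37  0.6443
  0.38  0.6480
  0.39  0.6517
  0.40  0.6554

σ√T = 0.38 × 1.1180 = 0.4249
ln(S/K) + (r + σ²/2)T = ln(119/124) + (0.057 + 0.38²/2)·1.25 = -0.0412 + 0.1615 = 0.1203
d₁ = 0.1203 / 0.4249 = 0.2833 ≈ 0.28
N(d₁) = N(0.28) = 0.6103
Δ_put = N(d₁) − 1 = 0.6103 − 1 = -0.3897

-0.3897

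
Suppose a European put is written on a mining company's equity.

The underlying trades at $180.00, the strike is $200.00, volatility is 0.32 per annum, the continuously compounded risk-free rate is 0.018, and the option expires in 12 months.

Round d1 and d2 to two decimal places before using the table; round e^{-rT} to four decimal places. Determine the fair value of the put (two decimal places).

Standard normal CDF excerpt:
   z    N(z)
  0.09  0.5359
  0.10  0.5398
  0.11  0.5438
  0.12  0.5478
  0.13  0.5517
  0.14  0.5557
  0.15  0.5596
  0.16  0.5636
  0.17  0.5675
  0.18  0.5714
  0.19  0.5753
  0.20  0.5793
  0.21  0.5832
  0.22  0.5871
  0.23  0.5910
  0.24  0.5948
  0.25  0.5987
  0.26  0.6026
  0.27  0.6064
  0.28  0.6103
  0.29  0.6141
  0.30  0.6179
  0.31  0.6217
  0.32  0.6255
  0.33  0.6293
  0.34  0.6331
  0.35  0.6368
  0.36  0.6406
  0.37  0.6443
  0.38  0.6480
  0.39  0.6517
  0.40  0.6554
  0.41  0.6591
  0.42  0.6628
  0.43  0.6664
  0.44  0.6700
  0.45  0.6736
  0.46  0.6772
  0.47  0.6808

σ√T = 0.32·√1 = 0.3200
d₁ = [ln(180/200) + (0.018 + 0.32²/2)·1] / 0.3200 = [-0.1054 + 0.0692] / 0.3200 = -0.1130 ⇒ -0.11
d₂ = d₁ − σ√T = -0.1130 − 0.3200 = -0.4330 ⇒ -0.43
exp(−rT) = exp(−0.018·1) = 0.9822
N(−d₂) = N(0.43) = 0.6664;  N(−d₁) = N(0.11) = 0.5438
P = 200·0.9822·0.6664 − 180·0.5438 = 130.9076 − 97.8840 = 33.0236

$33.02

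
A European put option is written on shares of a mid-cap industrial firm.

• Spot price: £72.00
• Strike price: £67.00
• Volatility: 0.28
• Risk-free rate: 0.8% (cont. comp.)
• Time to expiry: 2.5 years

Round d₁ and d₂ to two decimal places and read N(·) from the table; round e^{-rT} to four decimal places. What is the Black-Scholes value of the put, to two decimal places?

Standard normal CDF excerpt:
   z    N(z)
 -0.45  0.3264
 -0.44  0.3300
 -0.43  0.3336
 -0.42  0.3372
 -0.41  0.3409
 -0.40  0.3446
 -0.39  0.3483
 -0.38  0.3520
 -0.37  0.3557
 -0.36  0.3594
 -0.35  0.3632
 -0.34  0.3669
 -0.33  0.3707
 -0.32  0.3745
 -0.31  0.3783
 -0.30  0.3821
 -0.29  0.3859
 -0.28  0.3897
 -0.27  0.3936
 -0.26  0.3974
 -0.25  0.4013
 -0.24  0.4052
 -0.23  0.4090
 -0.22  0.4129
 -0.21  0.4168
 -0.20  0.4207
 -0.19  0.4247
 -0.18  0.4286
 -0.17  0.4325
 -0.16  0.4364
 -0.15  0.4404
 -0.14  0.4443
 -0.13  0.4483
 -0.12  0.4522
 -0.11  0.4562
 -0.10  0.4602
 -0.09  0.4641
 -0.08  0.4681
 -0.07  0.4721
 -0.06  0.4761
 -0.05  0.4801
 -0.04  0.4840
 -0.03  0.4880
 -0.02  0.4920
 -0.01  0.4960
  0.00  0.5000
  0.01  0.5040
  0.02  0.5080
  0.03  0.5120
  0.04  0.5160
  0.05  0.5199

σ√T = 0.28·√2.5 = 0.4427
d₁ = [ln(72/67) + (0.008 + 0.28²/2)·2.5] / 0.4427 = [0.0720 + 0.1180] / 0.4427 = 0.4291 which rounds to 0.43
d₂ = d₁ − σ√T = 0.4291 − 0.4427 = -0.0136 which rounds to -0.01
e^(−rT) = e^(−0.008·2.5) = 0.9802
N(−d₂) = N(0.01) = 0.5040;  N(−d₁) = N(-0.43) = 0.3336
P = 67·0.9802·0.5040 − 72·0.3336 = 33.0994 − 24.0192 = 9.0802

£9.08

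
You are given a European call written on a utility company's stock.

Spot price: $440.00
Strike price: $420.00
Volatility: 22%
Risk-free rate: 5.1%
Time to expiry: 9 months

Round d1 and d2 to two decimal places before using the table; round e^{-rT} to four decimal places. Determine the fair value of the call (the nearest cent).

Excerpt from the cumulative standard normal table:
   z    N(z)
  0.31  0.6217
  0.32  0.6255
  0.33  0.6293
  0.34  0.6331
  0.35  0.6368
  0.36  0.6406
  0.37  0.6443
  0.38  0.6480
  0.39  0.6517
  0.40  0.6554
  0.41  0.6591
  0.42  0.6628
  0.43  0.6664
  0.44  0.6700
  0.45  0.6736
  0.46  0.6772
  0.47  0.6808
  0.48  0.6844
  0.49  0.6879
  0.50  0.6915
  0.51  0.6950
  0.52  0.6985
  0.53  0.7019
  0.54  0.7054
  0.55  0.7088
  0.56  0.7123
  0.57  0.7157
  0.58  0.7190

$52.95

σ√T = 0.22 × 0.8660 = 0.1905
d₁ = [ln(440/420) + (0.051 + 0.22²/2)·0.75] / 0.1905 = [0.0465 + 0.0564] / 0.1905 = 0.5402 ≈ 0.54
d₂ = d₁ − σ√T = 0.5402 − 0.1905 = 0.3497 ≈ 0.35
e^(−rT) = e^(−0.051·0.75) = 0.9625
C = 440·N(0.54) − 420·0.9625·N(0.35) = 440·0.7054 − 420·0.9625·0.6368 = 310.3760 − 257.4264 = 52.9496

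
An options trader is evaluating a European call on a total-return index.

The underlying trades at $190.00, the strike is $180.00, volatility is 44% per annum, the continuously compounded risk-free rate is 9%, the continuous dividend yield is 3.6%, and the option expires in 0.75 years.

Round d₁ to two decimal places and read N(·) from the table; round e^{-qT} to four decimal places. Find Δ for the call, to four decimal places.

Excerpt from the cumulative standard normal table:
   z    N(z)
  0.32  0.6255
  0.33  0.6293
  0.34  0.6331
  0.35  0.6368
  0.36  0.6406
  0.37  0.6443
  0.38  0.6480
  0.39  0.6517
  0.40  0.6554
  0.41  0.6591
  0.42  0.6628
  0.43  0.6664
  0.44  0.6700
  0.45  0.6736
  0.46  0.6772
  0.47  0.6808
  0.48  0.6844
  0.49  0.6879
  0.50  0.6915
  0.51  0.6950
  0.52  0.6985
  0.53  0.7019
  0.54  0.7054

σ√T = 0.44·√0.75 = 0.3811
ln(S/K) + (r − q + σ²/2)T = ln(190/180) + (0.09 − 0.036 + 0.44²/2)·0.75 = 0.0541 + 0.1131 = 0.1672
d₁ = 0.1672 / 0.3811 = 0.4387 ≈ 0.44
N(d₁) = N(0.44) = 0.6700
Δ_call = exp(−qT)·N(d₁) = 0.9734·0.6700 = 0.6522

0.6522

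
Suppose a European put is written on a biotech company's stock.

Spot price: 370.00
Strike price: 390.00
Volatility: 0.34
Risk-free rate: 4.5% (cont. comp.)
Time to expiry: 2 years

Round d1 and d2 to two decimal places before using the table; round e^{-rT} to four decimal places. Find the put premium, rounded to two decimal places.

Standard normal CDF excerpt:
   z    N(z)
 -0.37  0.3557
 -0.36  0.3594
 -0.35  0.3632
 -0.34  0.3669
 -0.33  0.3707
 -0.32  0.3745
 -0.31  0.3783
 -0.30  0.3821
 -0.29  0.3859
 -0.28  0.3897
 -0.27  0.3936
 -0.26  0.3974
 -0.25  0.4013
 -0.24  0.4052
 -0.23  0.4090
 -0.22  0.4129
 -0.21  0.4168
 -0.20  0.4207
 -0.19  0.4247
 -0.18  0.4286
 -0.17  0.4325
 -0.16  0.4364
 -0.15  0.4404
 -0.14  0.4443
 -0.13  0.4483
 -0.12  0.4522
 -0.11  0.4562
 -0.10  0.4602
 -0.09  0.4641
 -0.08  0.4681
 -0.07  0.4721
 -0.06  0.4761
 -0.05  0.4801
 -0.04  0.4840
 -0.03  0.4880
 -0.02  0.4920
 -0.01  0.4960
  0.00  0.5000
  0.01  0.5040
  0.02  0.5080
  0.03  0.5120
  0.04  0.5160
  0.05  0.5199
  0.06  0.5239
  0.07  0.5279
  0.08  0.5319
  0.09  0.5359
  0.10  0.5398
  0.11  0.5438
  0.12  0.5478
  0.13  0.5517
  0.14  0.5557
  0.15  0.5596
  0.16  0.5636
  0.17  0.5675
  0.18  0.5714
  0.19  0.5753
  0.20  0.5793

62.31

σ√T = 0.34·√2 = 0.4808
ln(S/K) + (r + σ²/2)T = ln(370/390) + (0.045 + 0.34²/2)·2 = -0.0526 + 0.2056 = 0.1530
d₁ = 0.1530 / 0.4808 = 0.3181 which rounds to 0.32
d₂ = d₁ − σ√T = 0.3181 − 0.4808 = -0.1627 which rounds to -0.16
exp(−rT) = exp(−0.045·2) = 0.9139
N(−d₂) = N(0.16) = 0.5636;  N(−d₁) = N(-0.32) = 0.3745
P = 390·0.9139·0.5636 − 370·0.3745 = 200.8789 − 138.5650 = 62.3139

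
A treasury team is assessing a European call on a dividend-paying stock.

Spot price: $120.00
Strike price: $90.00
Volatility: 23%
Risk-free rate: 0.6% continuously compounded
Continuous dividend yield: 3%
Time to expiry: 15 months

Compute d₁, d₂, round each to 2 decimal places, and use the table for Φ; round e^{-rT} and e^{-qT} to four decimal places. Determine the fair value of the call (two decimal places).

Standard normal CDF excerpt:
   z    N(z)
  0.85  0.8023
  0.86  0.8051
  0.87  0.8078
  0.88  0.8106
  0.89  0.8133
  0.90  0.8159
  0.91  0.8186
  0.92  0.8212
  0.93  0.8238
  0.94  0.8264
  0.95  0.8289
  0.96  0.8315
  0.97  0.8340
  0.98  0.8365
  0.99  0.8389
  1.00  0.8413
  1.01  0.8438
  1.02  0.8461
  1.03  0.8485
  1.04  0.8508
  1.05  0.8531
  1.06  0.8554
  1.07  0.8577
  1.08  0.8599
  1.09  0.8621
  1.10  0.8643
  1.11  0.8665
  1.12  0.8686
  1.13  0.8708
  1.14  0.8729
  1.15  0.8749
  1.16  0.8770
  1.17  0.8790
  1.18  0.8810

σ√T = 0.23·√1.25 = 0.2571
d₁ = [ln(120/90) + (0.006 − 0.03 + ½·0.23²)·1.25] / (σ√T) = (0.2877 + 0.0031) / 0.2571 = 1.1307 which rounds to 1.13
d₂ = 1.1307 − 0.2571 = 0.8735 which rounds to 0.87
exp(−qT) = exp(−0.03·1.25) = 0.9632;  exp(−rT) = exp(−0.006·1.25) = 0.9925
N(d₁) = N(1.13) = 0.8708;  N(d₂) = N(0.87) = 0.8078
C = 120·0.9632·0.8708 − 90·0.9925·0.8078 = 100.6505 − 72.1567 = 28.4938

$28.49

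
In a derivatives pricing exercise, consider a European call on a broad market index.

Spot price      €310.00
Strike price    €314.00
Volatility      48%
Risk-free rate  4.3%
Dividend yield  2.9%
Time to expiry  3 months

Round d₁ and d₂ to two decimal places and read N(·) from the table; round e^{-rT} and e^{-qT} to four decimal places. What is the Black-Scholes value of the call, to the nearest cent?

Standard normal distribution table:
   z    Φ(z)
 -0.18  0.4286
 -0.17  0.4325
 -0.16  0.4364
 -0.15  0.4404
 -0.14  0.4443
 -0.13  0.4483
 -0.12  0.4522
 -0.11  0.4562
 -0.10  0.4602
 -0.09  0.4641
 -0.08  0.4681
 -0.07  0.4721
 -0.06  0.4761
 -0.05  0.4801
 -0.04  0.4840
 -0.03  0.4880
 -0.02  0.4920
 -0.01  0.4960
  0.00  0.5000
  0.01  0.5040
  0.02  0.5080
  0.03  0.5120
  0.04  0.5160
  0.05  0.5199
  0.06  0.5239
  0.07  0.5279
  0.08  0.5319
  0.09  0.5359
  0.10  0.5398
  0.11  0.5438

T = 0.25;  σ√T = 0.2400
d₁ = [ln(310/314) + (0.043 − 0.029 + 0.48²/2)·0.25] / 0.2400 = [-0.0128 + 0.0323] / 0.2400 = 0.0812 which rounds to 0.08
d₂ = d₁ − σ√T = 0.0812 − 0.2400 = -0.1588 which rounds to -0.16
e^(−qT) = e^(−0.029·0.25) = 0.9928;  e^(−rT) = e^(−0.043·0.25) = 0.9893
N(d₁) = N(0.08) = 0.5319;  N(d₂) = N(-0.16) = 0.4364
C = 310·0.9928·0.5319 − 314·0.9893·0.4364 = 163.7018 − 135.5634 = 28.1384

€28.14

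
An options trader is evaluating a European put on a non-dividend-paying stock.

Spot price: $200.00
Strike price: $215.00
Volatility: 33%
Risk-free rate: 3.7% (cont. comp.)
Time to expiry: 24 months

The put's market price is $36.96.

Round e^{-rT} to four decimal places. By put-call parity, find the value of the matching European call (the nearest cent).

$37.29

e^(−rT) = e^(−0.037·2) = 0.9287
Put-call parity: C − P = S − K·e^(−rT) = 200 − 215·0.9287 = 200 − 199.6705 = 0.3295
C = P + (C − P) = 36.96 + (0.3295) = 37.2895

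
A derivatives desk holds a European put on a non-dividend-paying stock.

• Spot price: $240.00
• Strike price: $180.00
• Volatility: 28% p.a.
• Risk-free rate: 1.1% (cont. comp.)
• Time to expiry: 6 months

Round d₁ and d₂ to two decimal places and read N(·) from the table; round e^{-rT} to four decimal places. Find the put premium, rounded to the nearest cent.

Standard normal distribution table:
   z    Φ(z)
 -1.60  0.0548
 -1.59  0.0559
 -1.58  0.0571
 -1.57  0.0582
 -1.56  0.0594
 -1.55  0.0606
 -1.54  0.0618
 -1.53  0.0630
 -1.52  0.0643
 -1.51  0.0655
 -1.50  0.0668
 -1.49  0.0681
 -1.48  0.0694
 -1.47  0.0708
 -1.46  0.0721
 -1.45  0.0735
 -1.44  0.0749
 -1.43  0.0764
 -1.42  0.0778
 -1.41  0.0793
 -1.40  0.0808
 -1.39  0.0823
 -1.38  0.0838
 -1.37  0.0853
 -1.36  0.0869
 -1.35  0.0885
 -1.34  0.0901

$1.30

σ√T = 0.28·√0.5 = 0.1980
d₁ = [ln(240/180) + (0.011 + 0.28²/2)·0.5] / 0.1980 = [0.2877 + 0.0251] / 0.1980 = 1.5798 ⇒ 1.58
d₂ = d₁ − σ√T = 1.5798 − 0.1980 = 1.3818 ⇒ 1.38
e^(−rT) = e^(−0.011·0.5) = 0.9945
P = 180·0.9945·N(-1.38) − 240·N(-1.58) = 180·0.9945·0.0838 − 240·0.0571 = 15.0010 − 13.7040 = 1.2970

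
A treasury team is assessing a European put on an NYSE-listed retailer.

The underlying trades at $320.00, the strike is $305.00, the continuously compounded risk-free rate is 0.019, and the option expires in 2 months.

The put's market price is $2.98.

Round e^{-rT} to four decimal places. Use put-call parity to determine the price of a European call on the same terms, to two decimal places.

$18.96

exp(−rT) = exp(−0.019·0.1667) = 0.9968
Put-call parity: C − P = S − K·e^(−rT) = 320 − 305·0.9968 = 320 − 304.0240 = 15.9760
C = P + (C − P) = 2.98 + (15.9760) = 18.9560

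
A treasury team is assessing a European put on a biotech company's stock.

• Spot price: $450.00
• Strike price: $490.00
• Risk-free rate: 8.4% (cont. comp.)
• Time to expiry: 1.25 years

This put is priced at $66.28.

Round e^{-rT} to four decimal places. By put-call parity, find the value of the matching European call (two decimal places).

$75.13

exp(−rT) = exp(−0.084·1.25) = 0.9003
Put-call parity: C − P = S − K·e^(−rT) = 450 − 490·0.9003 = 450 − 441.1470 = 8.8530
C = P + (C − P) = 66.28 + (8.8530) = 75.1330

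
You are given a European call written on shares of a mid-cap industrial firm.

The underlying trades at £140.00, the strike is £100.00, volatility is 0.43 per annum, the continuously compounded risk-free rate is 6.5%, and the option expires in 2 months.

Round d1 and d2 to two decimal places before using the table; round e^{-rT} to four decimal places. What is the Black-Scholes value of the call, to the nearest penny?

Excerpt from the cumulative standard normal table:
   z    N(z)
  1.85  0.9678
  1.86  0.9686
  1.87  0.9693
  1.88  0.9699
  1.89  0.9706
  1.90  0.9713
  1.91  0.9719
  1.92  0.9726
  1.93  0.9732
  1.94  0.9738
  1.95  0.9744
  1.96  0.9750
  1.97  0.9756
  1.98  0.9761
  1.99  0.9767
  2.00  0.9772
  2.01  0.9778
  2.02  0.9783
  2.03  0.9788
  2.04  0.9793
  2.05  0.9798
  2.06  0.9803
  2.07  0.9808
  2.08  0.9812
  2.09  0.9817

£41.30

σ√T = 0.43 × 0.4082 = 0.1755
d₁ = [ln(140/100) + (0.065 + 0.43²/2)·0.1667] / 0.1755 = [0.3365 + 0.0262] / 0.1755 = 2.0662 ≈ 2.07
d₂ = d₁ − σ√T = 2.0662 − 0.1755 = 1.8906 ≈ 1.89
e^(−rT) = e^(−0.065·0.1667) = 0.9892
C = 140·N(2.07) − 100·0.9892·N(1.89) = 140·0.9808 − 100·0.9892·0.9706 = 137.3120 − 96.0118 = 41.3002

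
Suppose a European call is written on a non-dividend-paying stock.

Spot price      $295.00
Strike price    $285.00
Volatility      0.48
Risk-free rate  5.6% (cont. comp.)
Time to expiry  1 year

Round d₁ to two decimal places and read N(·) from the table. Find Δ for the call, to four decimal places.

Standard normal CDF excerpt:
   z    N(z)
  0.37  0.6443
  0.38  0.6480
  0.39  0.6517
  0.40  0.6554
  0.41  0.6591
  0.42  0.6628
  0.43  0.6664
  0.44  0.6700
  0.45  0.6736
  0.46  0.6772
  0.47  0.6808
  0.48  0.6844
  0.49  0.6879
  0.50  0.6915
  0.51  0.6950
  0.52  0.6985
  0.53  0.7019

σ√T = 0.48·√1 = 0.4800
d₁ = [ln(295/285) + (0.056 + ½·0.48²)·1] / (σ√T) = (0.0345 + 0.1712) / 0.4800 = 0.4285 ≈ 0.43
N(d₁) = N(0.43) = 0.6664
Δ_call = N(d₁) = 0.6664

0.6664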